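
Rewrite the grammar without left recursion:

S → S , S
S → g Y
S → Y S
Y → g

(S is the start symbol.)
S → g Y S'
S → Y S S'
S' → , S S'
S' → ε
Y → g

S is directly left-recursive. The standard transformation for
  A → A α₁ | ... | A α_m | β₁ | ... | β_n
is
  A  → β₁ A' | ... | β_n A'
  A' → α₁ A' | ... | α_m A' | ε

S → g Y becomes S → g Y S'
S → Y S becomes S → Y S S'
S → S , S becomes S' → , S S'
Add S' → ε

Productions for other non-terminals are unchanged:
  Y → g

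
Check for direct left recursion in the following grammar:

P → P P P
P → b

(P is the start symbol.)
P → P P P: LEFT RECURSIVE (starts with P)
P → b: starts with b

The grammar has direct left recursion on: P.

Answer: Yes, P is left-recursive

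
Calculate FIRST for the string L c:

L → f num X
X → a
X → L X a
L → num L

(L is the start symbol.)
{ 'f', 'num' }

FIRST sets of the non-terminals involved (from the grammar, by fixed-point iteration):
  FIRST(L) = { 'f', 'num' }

To compute FIRST(L c), process the symbols left to right:
Symbol L is a non-terminal. Add FIRST(L) \ {ε} = { 'f', 'num' }
L is not nullable (ε ∉ FIRST(L)), so stop here.
FIRST(L c) = { 'f', 'num' }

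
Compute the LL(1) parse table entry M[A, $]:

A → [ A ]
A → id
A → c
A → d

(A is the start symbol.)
Empty (error entry)

To find M[A, $], we find productions for A where $ is in the predict set (PREDICT(N → α) = (FIRST(α) \ {ε}) ∪ (FOLLOW(N) if α ⇒* ε)).

A → [ A ]: PREDICT = { '[' }
A → id: PREDICT = { 'id' }
A → c: PREDICT = { 'c' }
A → d: PREDICT = { 'd' }

M[A, $] is empty (no production applies)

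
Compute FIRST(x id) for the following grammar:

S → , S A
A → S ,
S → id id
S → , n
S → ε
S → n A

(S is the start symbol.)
To compute FIRST(x id), process the symbols left to right:
Symbol x is a terminal. Add 'x' and stop.
FIRST(x id) = { 'x' }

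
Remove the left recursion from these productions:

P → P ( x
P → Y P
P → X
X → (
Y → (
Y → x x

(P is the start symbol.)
P is directly left-recursive. The standard transformation for
  A → A α₁ | ... | A α_m | β₁ | ... | β_n
is
  A  → β₁ A' | ... | β_n A'
  A' → α₁ A' | ... | α_m A' | ε

P → Y P becomes P → Y P P'
P → X becomes P → X P'
P → P ( x becomes P' → ( x P'
Add P' → ε

Productions for other non-terminals are unchanged:
  X → (
  Y → (
  Y → x x

Resulting grammar:
P → Y P P'
P → X P'
P' → ( x P'
P' → ε
X → (
Y → (
Y → x x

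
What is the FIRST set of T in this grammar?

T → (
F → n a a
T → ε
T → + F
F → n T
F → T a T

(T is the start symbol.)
{ '(', '+', ε }

From T → (:
  - '(' is a terminal: add '(' and stop
From T → ε:
  - ε-production, so ε ∈ FIRST(T)
From T → + F:
  - '+' is a terminal: add '+' and stop

Collecting: FIRST(T) = { '(', '+', ε }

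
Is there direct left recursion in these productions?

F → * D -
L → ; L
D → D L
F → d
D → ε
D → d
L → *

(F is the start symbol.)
Yes, D is left-recursive

Direct left recursion occurs when N → N α for some non-terminal N (the right-hand side begins with the left-hand side itself).

F → * D -: starts with '*'
L → ; L: starts with ';'
D → D L: LEFT RECURSIVE (starts with D)
F → d: starts with d
D → ε: starts with ε
D → d: starts with d
L → *: starts with '*'

The grammar has direct left recursion on: D.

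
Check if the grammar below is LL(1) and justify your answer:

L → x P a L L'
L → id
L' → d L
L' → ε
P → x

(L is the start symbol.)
Relevant sets:
  FOLLOW(L') = { $, 'd' }

For L:
  PREDICT(L → x P a L L') = { 'x' }
  PREDICT(L → id) = { 'id' }
For L':
  PREDICT(L' → d L) = { 'd' }
  PREDICT(L' → ε) = { $, 'd' }
P has a single production, so nothing to check there.

Conflict found: Predict set conflict for L': { 'd' }
The grammar is NOT LL(1).

Answer: No. Predict set conflict for L': { 'd' }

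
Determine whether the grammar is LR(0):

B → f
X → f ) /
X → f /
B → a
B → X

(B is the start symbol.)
A grammar is LR(0) if no state in the canonical LR(0) collection has:
  - both a shift item (dot before a terminal) and a complete item (shift-reduce conflict), or
  - two or more complete items (reduce-reduce conflict; the accept item [B' → B .] counts as a complete item here).

Augment with B' → B and build the canonical LR(0) collection (I0 = CLOSURE({[B' → . B]}), then GOTO on every symbol after a dot until no new states appear). It has 8 states:
  I0: { [B → . X], [B → . a], [B → . f], [B' → . B], [X → . f ) /], [X → . f /] }  — shift
  I1: { [B' → B .] }  — accept
  I2: { [B → X .] }  — reduce
  I3: { [B → a .] }  — reduce
  I4: { [B → f .], [X → f . ) /], [X → f . /] }  — shift, reduce
  I5: { [X → f ) . /] }  — shift
  I6: { [X → f / .] }  — reduce
  I7: { [X → f ) / .] }  — reduce

Conflict in state I4:
  Shift-reduce conflict between [B → f .] and [X → f . ) /]
So the grammar is NOT LR(0).

Answer: No. Shift-reduce conflict between [B → f .] and [X → f . ) /]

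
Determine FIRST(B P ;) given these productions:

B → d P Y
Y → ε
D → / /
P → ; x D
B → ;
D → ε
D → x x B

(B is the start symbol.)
{ ';', 'd' }

FIRST sets of the non-terminals involved (from the grammar, by fixed-point iteration):
  FIRST(B) = { ';', 'd' }

To compute FIRST(B P ;), process the symbols left to right:
Symbol B is a non-terminal. Add FIRST(B) \ {ε} = { ';', 'd' }
B is not nullable (ε ∉ FIRST(B)), so stop here.
FIRST(B P ;) = { ';', 'd' }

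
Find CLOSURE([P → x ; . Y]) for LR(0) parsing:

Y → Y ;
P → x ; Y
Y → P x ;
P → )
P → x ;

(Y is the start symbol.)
{ [P → . )], [P → . x ; Y], [P → . x ;], [P → x ; . Y], [Y → . P x ;], [Y → . Y ;] }

Start with: [P → x ; . Y]
  [P → x ; . Y] has the dot before Y: add [Y → . Y ;], [Y → . P x ;]
  [Y → . P x ;] has the dot before P: add [P → . x ; Y], [P → . )], [P → . x ;]
No further items can be added.

CLOSURE = { [P → . )], [P → . x ; Y], [P → . x ;], [P → x ; . Y], [Y → . P x ;], [Y → . Y ;] }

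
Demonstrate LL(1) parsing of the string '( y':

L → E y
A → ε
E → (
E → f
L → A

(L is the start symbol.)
LL(1) parsing maintains a stack (initially the start symbol over $) and the input. At each step: if the stack top is a terminal, match it against the current input token; if it is a non-terminal N, replace it with the RHS of M[N, lookahead] (the unique production whose predict set contains the lookahead).

Stack is shown with the top on the left.

Stack  Input  Action
--------------------
L $    ( y $  output L → E y
E y $  ( y $  output E → (
( y $  ( y $  match '('
y $    y $    match 'y'
$      $      accept

The string is accepted.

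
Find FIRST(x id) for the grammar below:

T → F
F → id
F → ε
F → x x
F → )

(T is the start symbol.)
{ 'x' }

To compute FIRST(x id), process the symbols left to right:
Symbol x is a terminal. Add 'x' and stop.
FIRST(x id) = { 'x' }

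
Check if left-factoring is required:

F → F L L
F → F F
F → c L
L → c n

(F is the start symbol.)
Left-factoring is needed when two productions for the same non-terminal
share a common prefix on the right-hand side.

Productions for F:
  F → F L L
  F → F F
  F → c L

Found common prefix 'F' in productions for F

Answer: Yes, F has productions with common prefix 'F'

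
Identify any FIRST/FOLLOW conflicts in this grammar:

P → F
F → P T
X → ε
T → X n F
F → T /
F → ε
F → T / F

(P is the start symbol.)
Yes. F → P T with FOLLOW(F) on { 'n' }; F → T '/' with FOLLOW(F) on { 'n' }; F → T '/' F with FOLLOW(F) on { 'n' }

A FIRST/FOLLOW conflict occurs when a non-terminal N has a nullable alternative N → β (β ⇒* ε) and another alternative N → α with FIRST(α) ∩ FOLLOW(N) ≠ ∅: on such a lookahead the parser cannot decide between expanding α and letting N vanish via β.

Nullable non-terminals: F, P, X.
FIRST sets used below: FIRST(P) = { 'n', ε }, FIRST(T) = { 'n' }

F: nullable alternative(s) F → ε; FOLLOW(F) = { $, '/', 'n' }
  F → P T: FIRST \ {ε} = { 'n' } — overlaps FOLLOW(F) on { 'n' }: CONFLICT
  F → T /: FIRST \ {ε} = { 'n' } — overlaps FOLLOW(F) on { 'n' }: CONFLICT
  F → ε: FIRST \ {ε} = { } — this is the only nullable alternative, skip
  F → T / F: FIRST \ {ε} = { 'n' } — overlaps FOLLOW(F) on { 'n' }: CONFLICT
P has a nullable alternative but only one production, so nothing to check.
X has a nullable alternative but only one production, so nothing to check.

T has no nullable alternative, so no FIRST/FOLLOW check is needed there.

So the grammar has 3 FIRST/FOLLOW conflicts (marked CONFLICT above).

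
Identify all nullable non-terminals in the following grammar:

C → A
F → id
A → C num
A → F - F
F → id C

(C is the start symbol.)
A non-terminal is nullable if it can derive ε (the empty string): either it has an ε-production, or it has a production whose right-hand side consists entirely of nullable non-terminals.

There are no ε-productions, so no non-terminal can derive ε.
No non-terminals are nullable.

Answer: None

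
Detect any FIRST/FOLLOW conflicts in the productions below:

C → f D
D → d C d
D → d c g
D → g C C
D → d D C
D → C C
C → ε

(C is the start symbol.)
A FIRST/FOLLOW conflict occurs when a non-terminal N has a nullable alternative N → β (β ⇒* ε) and another alternative N → α with FIRST(α) ∩ FOLLOW(N) ≠ ∅: on such a lookahead the parser cannot decide between expanding α and letting N vanish via β.

Nullable non-terminals: C, D.
FIRST sets used below: FIRST(C) = { 'f', ε }

C: nullable alternative(s) C → ε; FOLLOW(C) = { $, 'd', 'f' }
  C → f D: FIRST \ {ε} = { 'f' } — overlaps FOLLOW(C) on { 'f' }: CONFLICT
  C → ε: FIRST \ {ε} = { } — this is the only nullable alternative, skip

D: nullable alternative(s) D → C C; FOLLOW(D) = { $, 'd', 'f' }
  D → d C d: FIRST \ {ε} = { 'd' } — overlaps FOLLOW(D) on { 'd' }: CONFLICT
  D → d c g: FIRST \ {ε} = { 'd' } — overlaps FOLLOW(D) on { 'd' }: CONFLICT
  D → g C C: FIRST \ {ε} = { 'g' } — disjoint from FOLLOW(D)
  D → d D C: FIRST \ {ε} = { 'd' } — overlaps FOLLOW(D) on { 'd' }: CONFLICT
  D → C C: FIRST \ {ε} = { 'f' } — this is the only nullable alternative, skip

So the grammar has 4 FIRST/FOLLOW conflicts (marked CONFLICT above).

Answer: Yes. C → f D with FOLLOW(C) on { 'f' }; D → d C d with FOLLOW(D) on { 'd' }; D → d c g with FOLLOW(D) on { 'd' }; D → d D C with FOLLOW(D) on { 'd' }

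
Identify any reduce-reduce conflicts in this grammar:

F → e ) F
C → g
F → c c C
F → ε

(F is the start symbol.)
Augment with F' → F and build the canonical LR(0) collection (I0 = CLOSURE({[F' → . F]}), then GOTO on every symbol after a dot until no new states appear). It has 9 states:
  I0: { [F → . c c C], [F → . e ) F], [F → .], [F' → . F] }  — shift, reduce
  I1: { [F' → F .] }  — accept
  I2: { [F → c . c C] }  — shift
  I3: { [F → e . ) F] }  — shift
  I4: { [F → . c c C], [F → . e ) F], [F → .], [F → e ) . F] }  — shift, reduce
  I5: { [F → e ) F .] }  — reduce
  I6: { [C → . g], [F → c c . C] }  — shift
  I7: { [F → c c C .] }  — reduce
  I8: { [C → g .] }  — reduce

No state contains more than one complete item.

Answer: No reduce-reduce conflicts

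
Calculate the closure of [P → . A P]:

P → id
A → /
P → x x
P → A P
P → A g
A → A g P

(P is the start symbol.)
{ [A → . /], [A → . A g P], [P → . A P] }

To compute CLOSURE, for each item [A → α.Bβ] where B is a non-terminal, add [B → .γ] for all productions B → γ; repeat for the newly added items until nothing changes.

Start with: [P → . A P]
  [P → . A P] has the dot before A: add [A → . /], [A → . A g P]
No further items can be added.

CLOSURE = { [A → . /], [A → . A g P], [P → . A P] }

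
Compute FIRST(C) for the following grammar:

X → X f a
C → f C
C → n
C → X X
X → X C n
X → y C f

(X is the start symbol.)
To compute FIRST(C), examine every production with C on the left-hand side, reading each right-hand side left to right until a non-nullable symbol is reached.

FIRST sets of the other non-terminals involved (by the same procedure, iterated to a fixed point):
  FIRST(X) = { 'y' }

From C → f C:
  - f is a terminal: add 'f' and stop
From C → n:
  - n is a terminal: add 'n' and stop
From C → X X:
  - X is a non-terminal: add FIRST(X) \ {ε} = { 'y' }
    X is not nullable, so stop

Collecting: FIRST(C) = { 'f', 'n', 'y' }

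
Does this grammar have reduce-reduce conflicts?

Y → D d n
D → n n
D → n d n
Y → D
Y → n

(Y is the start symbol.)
Augment with Y' → Y and build the canonical LR(0) collection (I0 = CLOSURE({[Y' → . Y]}), then GOTO on every symbol after a dot until no new states appear). It has 9 states:
  I0: { [D → . n d n], [D → . n n], [Y → . D d n], [Y → . D], [Y → . n], [Y' → . Y] }  — shift
  I1: { [Y → D . d n], [Y → D .] }  — shift, reduce
  I2: { [Y' → Y .] }  — accept
  I3: { [D → n . d n], [D → n . n], [Y → n .] }  — shift, reduce
  I4: { [D → n d . n] }  — shift
  I5: { [D → n n .] }  — reduce
  I6: { [D → n d n .] }  — reduce
  I7: { [Y → D d . n] }  — shift
  I8: { [Y → D d n .] }  — reduce

No state contains more than one complete item.

Answer: No reduce-reduce conflicts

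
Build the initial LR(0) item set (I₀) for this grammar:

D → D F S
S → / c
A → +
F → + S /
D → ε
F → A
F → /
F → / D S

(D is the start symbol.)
{ [D → . D F S], [D → .], [D' → . D] }

First, augment the grammar with D' → D
I₀ = CLOSURE({ [D' → . D] }):
  [D' → . D] has the dot before D: add [D → . D F S], [D → .]
No further items can be added.

I₀ = { [D → . D F S], [D → .], [D' → . D] }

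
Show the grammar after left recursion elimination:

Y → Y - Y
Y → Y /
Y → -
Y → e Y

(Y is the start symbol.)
Y → - Y'
Y → e Y Y'
Y' → - Y Y'
Y' → / Y'
Y' → ε

Y is directly left-recursive. The standard transformation for
  A → A α₁ | ... | A α_m | β₁ | ... | β_n
is
  A  → β₁ A' | ... | β_n A'
  A' → α₁ A' | ... | α_m A' | ε

Y → - becomes Y → - Y'
Y → e Y becomes Y → e Y Y'
Y → Y - Y becomes Y' → - Y Y'
Y → Y / becomes Y' → / Y'
Add Y' → ε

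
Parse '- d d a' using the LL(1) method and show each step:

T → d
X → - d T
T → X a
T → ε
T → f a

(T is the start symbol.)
LL(1) parsing maintains a stack (initially the start symbol over $) and the input. At each step: if the stack top is a terminal, match it against the current input token; if it is a non-terminal N, replace it with the RHS of M[N, lookahead] (the unique production whose predict set contains the lookahead).

Stack is shown with the top on the left.

Stack      Input      Action
----------------------------
T $        - d d a $  output T → X a
X a $      - d d a $  output X → - d T
- d T a $  - d d a $  match '-'
d T a $    d d a $    match 'd'
T a $      d a $      output T → d
d a $      d a $      match 'd'
a $        a $        match 'a'
$          $          accept

The string is accepted.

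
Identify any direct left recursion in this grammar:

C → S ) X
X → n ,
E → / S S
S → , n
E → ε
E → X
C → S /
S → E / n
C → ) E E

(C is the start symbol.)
No direct left recursion

Direct left recursion occurs when N → N α for some non-terminal N (the right-hand side begins with the left-hand side itself).

C → S ) X: starts with S
X → n ,: starts with n
E → / S S: starts with '/'
S → , n: starts with ','
E → ε: starts with ε
E → X: starts with X
C → S /: starts with S
S → E / n: starts with E
C → ) E E: starts with ')'

No direct left recursion found.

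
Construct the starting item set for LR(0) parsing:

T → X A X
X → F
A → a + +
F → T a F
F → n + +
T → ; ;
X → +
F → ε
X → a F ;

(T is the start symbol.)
First, augment the grammar with T' → T
I₀ = CLOSURE({ [T' → . T] }):
  [T' → . T] has the dot before T: add [T → . X A X], [T → . ; ;]
  [T → . X A X] has the dot before X: add [X → . F], [X → . +], [X → . a F ;]
  [X → . F] has the dot before F: add [F → . T a F], [F → . n + +], [F → .]
No further items can be added.

I₀ = { [F → . T a F], [F → . n + +], [F → .], [T → . ; ;], [T → . X A X], [T' → . T], [X → . +], [X → . F], [X → . a F ;] }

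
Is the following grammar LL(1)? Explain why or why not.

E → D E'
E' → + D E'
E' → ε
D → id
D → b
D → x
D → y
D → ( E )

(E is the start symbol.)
Relevant sets:
  FOLLOW(E') = { $, ')' }

For E':
  PREDICT(E' → '+' D E') = { '+' }
  PREDICT(E' → ε) = { $, ')' }
For D:
  PREDICT(D → id) = { 'id' }
  PREDICT(D → b) = { 'b' }
  PREDICT(D → x) = { 'x' }
  PREDICT(D → y) = { 'y' }
  PREDICT(D → '(' E ')') = { '(' }
E has a single production, so nothing to check there.

All predict sets are disjoint. The grammar IS LL(1).

Answer: Yes, the grammar is LL(1).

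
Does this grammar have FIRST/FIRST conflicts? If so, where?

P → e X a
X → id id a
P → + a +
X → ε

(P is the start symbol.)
No FIRST/FIRST conflicts.

Productions for P:
  P → e X a: FIRST = { 'e' }
  P → + a +: FIRST = { '+' }
Productions for X:
  X → id id a: FIRST = { 'id' }
  X → ε: FIRST = { ε }

All alternatives of each non-terminal have pairwise disjoint FIRST sets.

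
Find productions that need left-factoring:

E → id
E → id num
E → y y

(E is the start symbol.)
Yes, E has productions with common prefix 'id'

Left-factoring is needed when two productions for the same non-terminal
share a common prefix on the right-hand side.

Productions for E:
  E → id
  E → id num
  E → y y

Found common prefix 'id' in productions for E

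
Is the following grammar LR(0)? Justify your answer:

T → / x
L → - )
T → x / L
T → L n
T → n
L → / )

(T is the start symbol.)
Yes, the grammar is LR(0)

Augment with T' → T and build the canonical LR(0) collection (I0 = CLOSURE({[T' → . T]}), then GOTO on every symbol after a dot until no new states appear). It has 14 states:
  I0: { [L → . - )], [L → . / )], [T → . / x], [T → . L n], [T → . n], [T → . x / L], [T' → . T] }  — shift
  I1: { [L → - . )] }  — shift
  I2: { [L → / . )], [T → / . x] }  — shift
  I3: { [T → L . n] }  — shift
  I4: { [T' → T .] }  — accept
  I5: { [T → n .] }  — reduce
  I6: { [T → x . / L] }  — shift
  I7: { [L → . - )], [L → . / )], [T → x / . L] }  — shift
  I8: { [L → / . )] }  — shift
  I9: { [T → x / L .] }  — reduce
  I10: { [L → / ) .] }  — reduce
  I11: { [T → L n .] }  — reduce
  I12: { [T → / x .] }  — reduce
  I13: { [L → - ) .] }  — reduce

Every state is either a pure shift/goto state or contains exactly one complete item and nothing to shift — no conflicts. The grammar is LR(0).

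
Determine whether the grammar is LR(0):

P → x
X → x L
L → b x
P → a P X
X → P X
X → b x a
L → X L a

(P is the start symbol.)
No. Shift-reduce conflict between [P → x .] and [L → . b x]

A grammar is LR(0) if no state in the canonical LR(0) collection has:
  - both a shift item (dot before a terminal) and a complete item (shift-reduce conflict), or
  - two or more complete items (reduce-reduce conflict; the accept item [P' → P .] counts as a complete item here).

Augment with P' → P and build the canonical LR(0) collection (I0 = CLOSURE({[P' → . P]}), then GOTO on every symbol after a dot until no new states appear). It has 18 states:
  I0: { [P → . a P X], [P → . x], [P' → . P] }  — shift
  I1: { [P' → P .] }  — accept
  I2: { [P → . a P X], [P → . x], [P → a . P X] }  — shift
  I3: { [P → x .] }  — reduce
  I4: { [P → . a P X], [P → . x], [P → a P . X], [X → . P X], [X → . b x a], [X → . x L] }  — shift
  I5: { [P → . a P X], [P → . x], [X → . P X], [X → . b x a], [X → . x L], [X → P . X] }  — shift
  I6: { [P → a P X .] }  — reduce
  I7: { [X → b . x a] }  — shift
  I8: { [L → . X L a], [L → . b x], [P → . a P X], [P → . x], [P → x .], [X → . P X], [X → . b x a], [X → . x L], [X → x . L] }  — shift, reduce
  I9: { [X → x L .] }  — reduce
  I10: { [L → . X L a], [L → . b x], [L → X . L a], [P → . a P X], [P → . x], [X → . P X], [X → . b x a], [X → . x L] }  — shift
  I11: { [L → b . x], [X → b . x a] }  — shift
  I12: { [L → b x .], [X → b x . a] }  — shift, reduce
  I13: { [X → b x a .] }  — reduce
  I14: { [L → X L . a] }  — shift
  I15: { [L → X L a .] }  — reduce
  I16: { [X → b x . a] }  — shift
  I17: { [X → P X .] }  — reduce

Conflict in state I8:
  Shift-reduce conflict between [P → x .] and [L → . b x]
So the grammar is NOT LR(0).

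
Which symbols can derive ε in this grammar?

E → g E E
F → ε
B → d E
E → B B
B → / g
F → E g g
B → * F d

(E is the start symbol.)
ε-productions: F → ε
So F is immediately nullable.
No further non-terminal can be added: every production for the remaining non-terminals contains a terminal or a non-nullable non-terminal.
Nullable = { 'F' }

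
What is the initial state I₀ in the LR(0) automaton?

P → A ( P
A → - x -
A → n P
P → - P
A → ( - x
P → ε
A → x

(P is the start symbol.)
First, augment the grammar with P' → P
I₀ = CLOSURE({ [P' → . P] }):
  [P' → . P] has the dot before P: add [P → . A ( P], [P → . - P], [P → .]
  [P → . A ( P] has the dot before A: add [A → . - x -], [A → . n P], [A → . ( - x], [A → . x]
No further items can be added.

I₀ = { [A → . ( - x], [A → . - x -], [A → . n P], [A → . x], [P → . - P], [P → . A ( P], [P → .], [P' → . P] }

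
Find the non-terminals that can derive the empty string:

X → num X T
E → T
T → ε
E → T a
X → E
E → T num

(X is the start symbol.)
ε-productions: T → ε
So T is immediately nullable.
E → T: every symbol on the right is nullable, so E is nullable too.
X → E: every symbol on the right is nullable, so X is nullable too.
Every non-terminal is now nullable.
Nullable = { 'E', 'T', 'X' }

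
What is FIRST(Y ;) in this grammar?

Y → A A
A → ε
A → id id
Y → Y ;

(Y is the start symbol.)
FIRST sets of the non-terminals involved (from the grammar, by fixed-point iteration):
  FIRST(Y) = { ';', 'id', ε }

To compute FIRST(Y ;), process the symbols left to right:
Symbol Y is a non-terminal. Add FIRST(Y) \ {ε} = { ';', 'id' }
Y is nullable (ε ∈ FIRST(Y)), continue to the next symbol.
Symbol ; is a terminal. Add ';' and stop.
FIRST(Y ;) = { ';', 'id' }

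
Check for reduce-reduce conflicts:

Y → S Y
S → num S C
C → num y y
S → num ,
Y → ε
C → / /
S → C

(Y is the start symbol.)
Augment with Y' → Y and build the canonical LR(0) collection (I0 = CLOSURE({[Y' → . Y]}), then GOTO on every symbol after a dot until no new states appear). It has 14 states:
  I0: { [C → . / /], [C → . num y y], [S → . C], [S → . num ,], [S → . num S C], [Y → . S Y], [Y → .], [Y' → . Y] }  — shift, reduce
  I1: { [C → / . /] }  — shift
  I2: { [S → C .] }  — reduce
  I3: { [C → . / /], [C → . num y y], [S → . C], [S → . num ,], [S → . num S C], [Y → . S Y], [Y → .], [Y → S . Y] }  — shift, reduce
  I4: { [Y' → Y .] }  — accept
  I5: { [C → . / /], [C → . num y y], [C → num . y y], [S → . C], [S → . num ,], [S → . num S C], [S → num . ,], [S → num . S C] }  — shift
  I6: { [S → num , .] }  — reduce
  I7: { [C → . / /], [C → . num y y], [S → num S . C] }  — shift
  I8: { [C → num y . y] }  — shift
  I9: { [C → num y y .] }  — reduce
  I10: { [S → num S C .] }  — reduce
  I11: { [C → num . y y] }  — shift
  I12: { [Y → S Y .] }  — reduce
  I13: { [C → / / .] }  — reduce

No state contains more than one complete item.

Answer: No reduce-reduce conflicts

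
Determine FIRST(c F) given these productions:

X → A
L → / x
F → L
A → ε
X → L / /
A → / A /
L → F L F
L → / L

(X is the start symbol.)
To compute FIRST(c F), process the symbols left to right:
Symbol c is a terminal. Add 'c' and stop.
FIRST(c F) = { 'c' }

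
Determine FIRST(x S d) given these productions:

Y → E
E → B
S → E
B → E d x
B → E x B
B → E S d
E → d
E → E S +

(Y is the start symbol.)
{ 'x' }

To compute FIRST(x S d), process the symbols left to right:
Symbol x is a terminal. Add 'x' and stop.
FIRST(x S d) = { 'x' }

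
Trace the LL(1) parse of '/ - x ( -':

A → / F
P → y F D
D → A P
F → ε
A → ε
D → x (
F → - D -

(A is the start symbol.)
LL(1) parsing maintains a stack (initially the start symbol over $) and the input. At each step: if the stack top is a terminal, match it against the current input token; if it is a non-terminal N, replace it with the RHS of M[N, lookahead] (the unique production whose predict set contains the lookahead).

Stack is shown with the top on the left.

Stack    Input        Action
----------------------------
A $      / - x ( - $  output A → / F
/ F $    / - x ( - $  match '/'
F $      - x ( - $    output F → - D -
- D - $  - x ( - $    match '-'
D - $    x ( - $      output D → x (
x ( - $  x ( - $      match 'x'
( - $    ( - $        match '('
- $      - $          match '-'
$        $            accept

The string is accepted.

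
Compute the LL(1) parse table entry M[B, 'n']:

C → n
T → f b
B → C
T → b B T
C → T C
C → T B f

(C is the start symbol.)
B → C

To find M[B, 'n'], we find productions for B where 'n' is in the predict set (PREDICT(N → α) = (FIRST(α) \ {ε}) ∪ (FOLLOW(N) if α ⇒* ε)).

Relevant sets:
  FIRST(C) = { 'b', 'f', 'n' }

B → C: PREDICT = { 'b', 'f', 'n' }
  'n' is in predict set, so this production goes in M[B, 'n']

M[B, 'n'] = B → C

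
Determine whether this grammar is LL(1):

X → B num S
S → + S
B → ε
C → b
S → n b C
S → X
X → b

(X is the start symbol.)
Relevant sets:
  FIRST(B) = { ε }
  FIRST(X) = { 'b', 'num' }

For X:
  PREDICT(X → B num S) = { 'num' }
  PREDICT(X → b) = { 'b' }
For S:
  PREDICT(S → '+' S) = { '+' }
  PREDICT(S → n b C) = { 'n' }
  PREDICT(S → X) = { 'b', 'num' }
B, C have a single production, so nothing to check there.

All predict sets are disjoint. The grammar IS LL(1).

Answer: Yes, the grammar is LL(1).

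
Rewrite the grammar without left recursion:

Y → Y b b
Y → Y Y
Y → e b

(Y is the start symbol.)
Y → e b Y'
Y' → b b Y'
Y' → Y Y'
Y' → ε

Y is directly left-recursive. The standard transformation for
  A → A α₁ | ... | A α_m | β₁ | ... | β_n
is
  A  → β₁ A' | ... | β_n A'
  A' → α₁ A' | ... | α_m A' | ε

Y → e b becomes Y → e b Y'
Y → Y b b becomes Y' → b b Y'
Y → Y Y becomes Y' → Y Y'
Add Y' → ε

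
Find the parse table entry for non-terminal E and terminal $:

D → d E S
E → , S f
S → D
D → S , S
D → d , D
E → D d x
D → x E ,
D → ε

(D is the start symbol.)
To find M[E, $], we find productions for E where $ is in the predict set (PREDICT(N → α) = (FIRST(α) \ {ε}) ∪ (FOLLOW(N) if α ⇒* ε)).

Relevant sets:
  FIRST(D) = { ',', 'd', 'x', ε }

E → , S f: PREDICT = { ',' }
E → D d x: PREDICT = { ',', 'd', 'x' }

M[E, $] is empty (no production applies)

Answer: Empty (error entry)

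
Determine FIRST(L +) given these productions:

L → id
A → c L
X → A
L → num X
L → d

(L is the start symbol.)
FIRST sets of the non-terminals involved (from the grammar, by fixed-point iteration):
  FIRST(L) = { 'd', 'id', 'num' }

To compute FIRST(L +), process the symbols left to right:
Symbol L is a non-terminal. Add FIRST(L) \ {ε} = { 'd', 'id', 'num' }
L is not nullable (ε ∉ FIRST(L)), so stop here.
FIRST(L +) = { 'd', 'id', 'num' }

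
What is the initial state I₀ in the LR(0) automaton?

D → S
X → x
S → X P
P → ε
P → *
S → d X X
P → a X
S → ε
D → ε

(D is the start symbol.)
{ [D → . S], [D → .], [D' → . D], [S → . X P], [S → . d X X], [S → .], [X → . x] }

First, augment the grammar with D' → D
I₀ = CLOSURE({ [D' → . D] }):
  [D' → . D] has the dot before D: add [D → . S], [D → .]
  [D → . S] has the dot before S: add [S → . X P], [S → . d X X], [S → .]
  [S → . X P] has the dot before X: add [X → . x]
No further items can be added.

I₀ = { [D → . S], [D → .], [D' → . D], [S → . X P], [S → . d X X], [S → .], [X → . x] }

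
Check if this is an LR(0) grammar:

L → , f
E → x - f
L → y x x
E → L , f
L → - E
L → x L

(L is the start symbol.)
Yes, the grammar is LR(0)

A grammar is LR(0) if no state in the canonical LR(0) collection has:
  - both a shift item (dot before a terminal) and a complete item (shift-reduce conflict), or
  - two or more complete items (reduce-reduce conflict; the accept item [L' → L .] counts as a complete item here).

Augment with L' → L and build the canonical LR(0) collection (I0 = CLOSURE({[L' → . L]}), then GOTO on every symbol after a dot until no new states appear). It has 17 states:
  I0: { [L → . , f], [L → . - E], [L → . x L], [L → . y x x], [L' → . L] }  — shift
  I1: { [L → , . f] }  — shift
  I2: { [E → . L , f], [E → . x - f], [L → - . E], [L → . , f], [L → . - E], [L → . x L], [L → . y x x] }  — shift
  I3: { [L' → L .] }  — accept
  I4: { [L → . , f], [L → . - E], [L → . x L], [L → . y x x], [L → x . L] }  — shift
  I5: { [L → y . x x] }  — shift
  I6: { [L → y x . x] }  — shift
  I7: { [L → y x x .] }  — reduce
  I8: { [L → x L .] }  — reduce
  I9: { [L → - E .] }  — reduce
  I10: { [E → L . , f] }  — shift
  I11: { [E → x . - f], [L → . , f], [L → . - E], [L → . x L], [L → . y x x], [L → x . L] }  — shift
  I12: { [E → . L , f], [E → . x - f], [E → x - . f], [L → - . E], [L → . , f], [L → . - E], [L → . x L], [L → . y x x] }  — shift
  I13: { [E → x - f .] }  — reduce
  I14: { [E → L , . f] }  — shift
  I15: { [E → L , f .] }  — reduce
  I16: { [L → , f .] }  — reduce

Every state is either a pure shift/goto state or contains exactly one complete item and nothing to shift — no conflicts. The grammar is LR(0).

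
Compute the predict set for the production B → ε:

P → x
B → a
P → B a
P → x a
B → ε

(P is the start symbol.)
PREDICT(B → ε) = (FIRST(RHS) \ {ε}) ∪ (FOLLOW(B) if ε ∈ FIRST(RHS), i.e. RHS ⇒* ε)
The right-hand side is ε (FIRST(ε) = { ε }), so the predict set is FOLLOW(B) = { 'a' }
PREDICT(B → ε) = { 'a' }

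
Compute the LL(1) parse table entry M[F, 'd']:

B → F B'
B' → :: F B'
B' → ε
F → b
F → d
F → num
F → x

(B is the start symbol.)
To find M[F, 'd'], we find productions for F where 'd' is in the predict set (PREDICT(N → α) = (FIRST(α) \ {ε}) ∪ (FOLLOW(N) if α ⇒* ε)).

F → b: PREDICT = { 'b' }
F → d: PREDICT = { 'd' }
  'd' is in predict set, so this production goes in M[F, 'd']
F → num: PREDICT = { 'num' }
F → x: PREDICT = { 'x' }

M[F, 'd'] = F → d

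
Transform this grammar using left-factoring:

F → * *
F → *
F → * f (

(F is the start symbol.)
Left-factoring transforms A → αβ₁ | αβ₂ into A → αA' and A' → β₁ | β₂
(α is the longest common prefix among the alternatives). Repeat until
no nonterminal has two alternatives with a common prefix.

Round 1: F has alternatives sharing prefix '*'. Introduce F': F → * F'
  Add: F' → *
  Add: F' → ε
  Add: F' → f (

No remaining common prefixes — done.

Resulting grammar:
F → * F'
F' → *
F' → ε
F' → f (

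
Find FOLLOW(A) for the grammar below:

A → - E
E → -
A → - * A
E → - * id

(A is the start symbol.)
{ $ }

A is the start symbol, so $ ∈ FOLLOW(A).
In A → - * A: A is at the end; this adds FOLLOW(A) to itself — nothing new

Taking the union: FOLLOW(A) = { $ }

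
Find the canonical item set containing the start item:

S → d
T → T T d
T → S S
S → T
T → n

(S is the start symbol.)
First, augment the grammar with S' → S
I₀ = CLOSURE({ [S' → . S] }):
  [S' → . S] has the dot before S: add [S → . d], [S → . T]
  [S → . T] has the dot before T: add [T → . T T d], [T → . S S], [T → . n]
No further items can be added.

I₀ = { [S → . T], [S → . d], [S' → . S], [T → . S S], [T → . T T d], [T → . n] }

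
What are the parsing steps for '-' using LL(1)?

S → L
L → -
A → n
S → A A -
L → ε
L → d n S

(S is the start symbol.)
Stack is shown with the top on the left.

Stack  Input  Action
--------------------
S $    - $    output S → L
L $    - $    output L → -
- $    - $    match '-'
$      $      accept

The string is accepted.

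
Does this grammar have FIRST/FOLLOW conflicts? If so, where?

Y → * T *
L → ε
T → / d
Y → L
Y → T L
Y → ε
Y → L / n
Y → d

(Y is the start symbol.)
No FIRST/FOLLOW conflicts.

A FIRST/FOLLOW conflict occurs when a non-terminal N has a nullable alternative N → β (β ⇒* ε) and another alternative N → α with FIRST(α) ∩ FOLLOW(N) ≠ ∅: on such a lookahead the parser cannot decide between expanding α and letting N vanish via β.

Nullable non-terminals: L, Y.
FIRST sets used below: FIRST(L) = { ε }, FIRST(T) = { '/' }
L has a nullable alternative but only one production, so nothing to check.

Y: nullable alternative(s) Y → L, Y → ε; FOLLOW(Y) = { $ }
  Y → * T *: FIRST \ {ε} = { '*' } — disjoint from FOLLOW(Y)
  Y → L: FIRST \ {ε} = { } — disjoint from FOLLOW(Y)
  Y → T L: FIRST \ {ε} = { '/' } — disjoint from FOLLOW(Y)
  Y → ε: FIRST \ {ε} = { } — disjoint from FOLLOW(Y)
  Y → L / n: FIRST \ {ε} = { '/' } — disjoint from FOLLOW(Y)
  Y → d: FIRST \ {ε} = { 'd' } — disjoint from FOLLOW(Y)

T has no nullable alternative, so no FIRST/FOLLOW check is needed there.

No FIRST/FOLLOW conflicts found.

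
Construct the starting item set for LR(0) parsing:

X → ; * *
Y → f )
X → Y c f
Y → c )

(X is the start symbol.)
{ [X → . ; * *], [X → . Y c f], [X' → . X], [Y → . c )], [Y → . f )] }

First, augment the grammar with X' → X
I₀ = CLOSURE({ [X' → . X] }):
  [X' → . X] has the dot before X: add [X → . ; * *], [X → . Y c f]
  [X → . Y c f] has the dot before Y: add [Y → . f )], [Y → . c )]
No further items can be added.

I₀ = { [X → . ; * *], [X → . Y c f], [X' → . X], [Y → . c )], [Y → . f )] }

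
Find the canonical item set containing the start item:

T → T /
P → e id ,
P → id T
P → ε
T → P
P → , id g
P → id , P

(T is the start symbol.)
First, augment the grammar with T' → T
I₀ = CLOSURE({ [T' → . T] }):
  [T' → . T] has the dot before T: add [T → . T /], [T → . P]
  [T → . P] has the dot before P: add [P → . e id ,], [P → . id T], [P → .], [P → . , id g], [P → . id , P]
No further items can be added.

I₀ = { [P → . , id g], [P → . e id ,], [P → . id , P], [P → . id T], [P → .], [T → . P], [T → . T /], [T' → . T] }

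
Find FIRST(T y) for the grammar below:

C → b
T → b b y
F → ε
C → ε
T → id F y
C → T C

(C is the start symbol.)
{ 'b', 'id' }

FIRST sets of the non-terminals involved (from the grammar, by fixed-point iteration):
  FIRST(T) = { 'b', 'id' }

To compute FIRST(T y), process the symbols left to right:
Symbol T is a non-terminal. Add FIRST(T) \ {ε} = { 'b', 'id' }
T is not nullable (ε ∉ FIRST(T)), so stop here.
FIRST(T y) = { 'b', 'id' }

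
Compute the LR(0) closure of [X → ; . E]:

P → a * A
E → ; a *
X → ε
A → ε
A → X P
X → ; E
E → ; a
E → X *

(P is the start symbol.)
To compute CLOSURE, for each item [A → α.Bβ] where B is a non-terminal, add [B → .γ] for all productions B → γ; repeat for the newly added items until nothing changes.

Start with: [X → ; . E]
  [X → ; . E] has the dot before E: add [E → . ; a *], [E → . ; a], [E → . X *]
  [E → . X *] has the dot before X: add [X → .], [X → . ; E]
No further items can be added.

CLOSURE = { [E → . ; a *], [E → . ; a], [E → . X *], [X → . ; E], [X → .], [X → ; . E] }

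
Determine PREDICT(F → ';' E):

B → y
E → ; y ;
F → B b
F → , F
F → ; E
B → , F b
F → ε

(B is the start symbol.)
{ ';' }

PREDICT(F → ';' E) = (FIRST(RHS) \ {ε}) ∪ (FOLLOW(F) if ε ∈ FIRST(RHS), i.e. RHS ⇒* ε)
FIRST(';' E) = { ';' }
ε ∉ FIRST(';' E), so FOLLOW(F) is not added.
PREDICT(F → ';' E) = { ';' }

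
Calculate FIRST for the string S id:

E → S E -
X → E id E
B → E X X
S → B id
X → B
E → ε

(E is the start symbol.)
{ 'id' }

FIRST sets of the non-terminals involved (from the grammar, by fixed-point iteration):
  FIRST(S) = { 'id' }

To compute FIRST(S id), process the symbols left to right:
Symbol S is a non-terminal. Add FIRST(S) \ {ε} = { 'id' }
S is not nullable (ε ∉ FIRST(S)), so stop here.
FIRST(S id) = { 'id' }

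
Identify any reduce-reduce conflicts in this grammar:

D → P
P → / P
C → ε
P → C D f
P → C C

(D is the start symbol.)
A reduce-reduce conflict occurs when an LR(0) state has two complete items [A → α .] and [B → β .] — both call for a reduction, and with no lookahead the parser cannot choose between them.

Augment with D' → D and build the canonical LR(0) collection (I0 = CLOSURE({[D' → . D]}), then GOTO on every symbol after a dot until no new states appear). It has 9 states:
  I0: { [C → .], [D → . P], [D' → . D], [P → . / P], [P → . C C], [P → . C D f] }  — shift, reduce
  I1: { [C → .], [P → . / P], [P → . C C], [P → . C D f], [P → / . P] }  — shift, reduce
  I2: { [C → .], [D → . P], [P → . / P], [P → . C C], [P → . C D f], [P → C . C], [P → C . D f] }  — shift, reduce
  I3: { [D' → D .] }  — accept
  I4: { [D → P .] }  — reduce
  I5: { [C → .], [D → . P], [P → . / P], [P → . C C], [P → . C D f], [P → C . C], [P → C . D f], [P → C C .] }  — shift, 2 reduces
  I6: { [P → C D . f] }  — shift
  I7: { [P → C D f .] }  — reduce
  I8: { [P → / P .] }  — reduce

I5 contains complete items [C → .], [P → C C .] — reduce-reduce conflict.

Answer: Yes — I5: [C → .] vs [P → C C .]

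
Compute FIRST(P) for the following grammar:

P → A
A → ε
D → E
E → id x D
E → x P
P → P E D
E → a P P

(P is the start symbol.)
{ 'a', 'id', 'x', ε }

To compute FIRST(P), examine every production with P on the left-hand side, reading each right-hand side left to right until a non-nullable symbol is reached.

FIRST sets of the other non-terminals involved (by the same procedure, iterated to a fixed point):
  FIRST(A) = { ε }
  FIRST(E) = { 'a', 'id', 'x' }

From P → A:
  - A is a non-terminal: add FIRST(A) \ {ε} = { }
    A is nullable and nothing follows, so the whole right-hand side can vanish: ε ∈ FIRST(P)
From P → P E D:
  - P is the symbol being defined: contributes nothing new
    P is nullable, so continue to the next symbol
  - E is a non-terminal: add FIRST(E) \ {ε} = { 'a', 'id', 'x' }
    E is not nullable, so stop

Collecting: FIRST(P) = { 'a', 'id', 'x', ε }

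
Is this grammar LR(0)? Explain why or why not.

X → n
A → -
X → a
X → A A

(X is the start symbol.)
Yes, the grammar is LR(0)

Augment with X' → X and build the canonical LR(0) collection (I0 = CLOSURE({[X' → . X]}), then GOTO on every symbol after a dot until no new states appear). It has 7 states:
  I0: { [A → . -], [X → . A A], [X → . a], [X → . n], [X' → . X] }  — shift
  I1: { [A → - .] }  — reduce
  I2: { [A → . -], [X → A . A] }  — shift
  I3: { [X' → X .] }  — accept
  I4: { [X → a .] }  — reduce
  I5: { [X → n .] }  — reduce
  I6: { [X → A A .] }  — reduce

Every state is either a pure shift/goto state or contains exactly one complete item and nothing to shift — no conflicts. The grammar is LR(0).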